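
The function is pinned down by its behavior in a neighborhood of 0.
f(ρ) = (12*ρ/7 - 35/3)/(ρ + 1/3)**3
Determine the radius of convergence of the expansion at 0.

Denominator factor (ρ + 1/3)^3: pole of order 3 at -1/3, modulus 1/3.
The radius of convergence is the smallest modulus among the singular points: 1/3.

The radius of convergence is 1/3.


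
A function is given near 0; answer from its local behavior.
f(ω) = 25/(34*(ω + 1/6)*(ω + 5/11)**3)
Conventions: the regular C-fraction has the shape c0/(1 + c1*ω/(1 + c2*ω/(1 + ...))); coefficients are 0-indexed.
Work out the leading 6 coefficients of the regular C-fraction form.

The regular C-fraction coefficients are [3993/85, 63/5, -451/105, 10714/4305, -501347/599010, 154071071/95125710].

Taylor coefficients (expand at 0): a_0 = 3993/85, a_1 = -251559/425, a_2 = 10445688/2125, a_3 = -73303494/2125, a_4 = 2374489359/10625, a_5 = -369678013353/265625.
c0 = a_0 = 3993/85. Peel one level at a time: if S = 1 + c*ω/S' with S'(0) = 1, then c is the ω-coefficient of S and S' = c*ω/(S - 1).
S_1 = c0/f = 1 + (63/5)*ω + (1353/25)*ω^2 + ...; c1 = 63/5.
S_2 = c1*ω/(S_1 - 1) = 1 + (-451/105)*ω + (117854/11025)*ω^2 + ...; c2 = -451/105.
S_3 = c2*ω/(S_2 - 1) = 1 + (10714/4305)*ω + (787831/378225)*ω^2 + ...; c3 = 10714/4305.
S_4 = c3*ω/(S_3 - 1) = 1 + (-501347/599010)*ω + (289352987/213452100)*ω^2 + ...; c4 = -501347/599010.
S_5 = c4*ω/(S_4 - 1) = 1 + (154071071/95125710)*ω + ...; c5 = 154071071/95125710.


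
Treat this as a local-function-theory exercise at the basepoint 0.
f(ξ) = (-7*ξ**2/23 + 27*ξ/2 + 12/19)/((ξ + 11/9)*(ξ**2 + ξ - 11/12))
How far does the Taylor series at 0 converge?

The radius of convergence is -1/2 + (1/6)*sqrt(42).

Denominator factor (ξ**2 + ξ - 11/12): discriminant 14/3, real irrational roots -1/2 + (1/6)*sqrt(42) and -1/2 - (1/6)*sqrt(42); poles of order 1, moduli -1/2 + (1/6)*sqrt(42) and 1/2 + (1/6)*sqrt(42).
Denominator factor (ξ + 11/9): pole of order 1 at -11/9, modulus 11/9.
The radius of convergence is the smallest modulus among the singular points: -1/2 + (1/6)*sqrt(42).


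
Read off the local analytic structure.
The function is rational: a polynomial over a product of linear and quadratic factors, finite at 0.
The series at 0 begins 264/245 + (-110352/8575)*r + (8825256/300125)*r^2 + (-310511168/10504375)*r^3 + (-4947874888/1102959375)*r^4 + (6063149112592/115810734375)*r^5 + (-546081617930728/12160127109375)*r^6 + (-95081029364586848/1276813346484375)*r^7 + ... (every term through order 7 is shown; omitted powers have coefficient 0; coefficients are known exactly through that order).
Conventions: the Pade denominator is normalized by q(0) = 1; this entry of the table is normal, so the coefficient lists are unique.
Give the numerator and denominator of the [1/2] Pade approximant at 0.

Taylor coefficients needed (read off): a_0 = 264/245, a_1 = -110352/8575, a_2 = 8825256/300125, a_3 = -310511168/10504375.
Write the denominator as Q(r) = 1 + q1*r + q2*r^2. Requiring Q*f - P = O(r^4) with deg P <= 1 kills the coefficients of r^2..r^3 in Q*f:
  r^2: a_2 + q1*a_1 + q2*a_0 = 0, i.e. 8825256/300125 + (-110352/8575)*q1 + (264/245)*q2 = 0.
  r^3: a_3 + q1*a_2 + q2*a_1 = 0, i.e. -310511168/10504375 + (8825256/300125)*q1 + (-110352/8575)*q2 = 0.
Solving this linear system: q1 = 99718/38535, q2 = 139337/38535.
The numerator is Q*f truncated at degree 1: P0 = a_0 = 264/245; P1 = a_1 + q1*a_0 = -181280/17983.

The Pade approximant has numerator coefficients [264/245, -181280/17983]; denominator coefficients [1, 99718/38535, 139337/38535].


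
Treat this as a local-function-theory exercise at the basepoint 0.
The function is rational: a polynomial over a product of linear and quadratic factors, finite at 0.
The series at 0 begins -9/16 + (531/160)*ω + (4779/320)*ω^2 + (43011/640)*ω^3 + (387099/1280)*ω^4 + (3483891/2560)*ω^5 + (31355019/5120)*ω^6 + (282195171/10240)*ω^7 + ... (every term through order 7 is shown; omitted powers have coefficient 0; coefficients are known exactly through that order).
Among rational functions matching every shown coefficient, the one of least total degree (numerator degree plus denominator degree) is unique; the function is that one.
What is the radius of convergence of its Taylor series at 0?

The radius of convergence is 2/9.

No rational of total degree below 2 reproduces all 8 coefficients; solving the [1/1] Pade equations on them gives f(ω) = (1/8 - 13*ω/10)/(ω - 2/9), whose expansion matches every shown term.
Denominator factor (ω - 2/9): pole of order 1 at 2/9, modulus 2/9.
The radius of convergence is the smallest modulus among the singular points: 2/9.


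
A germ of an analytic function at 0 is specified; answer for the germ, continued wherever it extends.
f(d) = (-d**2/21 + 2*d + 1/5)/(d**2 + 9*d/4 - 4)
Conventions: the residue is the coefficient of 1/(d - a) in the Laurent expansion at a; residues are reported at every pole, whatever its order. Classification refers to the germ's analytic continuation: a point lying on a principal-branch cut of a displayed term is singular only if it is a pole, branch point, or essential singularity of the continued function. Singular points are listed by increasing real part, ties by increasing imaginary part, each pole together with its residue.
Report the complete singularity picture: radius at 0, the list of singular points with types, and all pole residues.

Denominator factor (d**2 + 9*d/4 - 4): discriminant 337/16, real irrational roots -9/8 + (1/8)*sqrt(337) and -9/8 - (1/8)*sqrt(337); poles of order 1, moduli -9/8 + (1/8)*sqrt(337) and 9/8 + (1/8)*sqrt(337).
The radius of convergence is the smallest modulus among the singular points: -9/8 + (1/8)*sqrt(337).
The factor d**2 + 9*d/4 - 4 splits as (d - a)(d - a') with a = -9/8 - (1/8)*sqrt(337), a' = -9/8 + (1/8)*sqrt(337). At the order-1 pole a set g(d) = (d - a)*f(d) = [-d**2/21 + 2*d + 1/5] / (d - a').
Simple pole: residue = g(a) at a = -9/8 - (1/8)*sqrt(337), which is 59/56 + (7933/283080)*sqrt(337).
The factor d**2 + 9*d/4 - 4 splits as (d - a)(d - a') with a = -9/8 + (1/8)*sqrt(337), a' = -9/8 - (1/8)*sqrt(337). At the order-1 pole a set g(d) = (d - a)*f(d) = [-d**2/21 + 2*d + 1/5] / (d - a').
Simple pole: residue = g(a) at a = -9/8 + (1/8)*sqrt(337), which is 59/56 - (7933/283080)*sqrt(337).
List the singular points by increasing real part (a conjugate pair: the negative imaginary part first).

Radius of convergence at 0: -9/8 + (1/8)*sqrt(337).
At -9/8 - (1/8)*sqrt(337): a pole of order 1; residue 59/56 + (7933/283080)*sqrt(337).
At -9/8 + (1/8)*sqrt(337): a pole of order 1; residue 59/56 - (7933/283080)*sqrt(337).


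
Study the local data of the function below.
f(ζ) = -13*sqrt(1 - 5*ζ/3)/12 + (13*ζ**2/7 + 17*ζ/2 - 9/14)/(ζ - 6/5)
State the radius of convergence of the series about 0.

The radius of convergence is 3/5.

Denominator factor (ζ - 6/5): pole of order 1 at 6/5, modulus 6/5.
Branch term (-13/12)*sqrt(1 - ζ/(3/5)): its argument vanishes at ζ = 3/5, a square-root branch point, modulus 3/5.
The radius of convergence is the smallest modulus among the singular points: 3/5.


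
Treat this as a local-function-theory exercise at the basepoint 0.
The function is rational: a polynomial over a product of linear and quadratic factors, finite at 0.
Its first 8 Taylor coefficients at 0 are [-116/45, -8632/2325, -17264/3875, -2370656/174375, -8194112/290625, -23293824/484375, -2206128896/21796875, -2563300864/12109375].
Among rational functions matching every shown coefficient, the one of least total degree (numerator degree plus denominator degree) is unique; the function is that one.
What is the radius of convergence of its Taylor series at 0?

The radius of convergence is 1/2.

No rational of total degree below 4 reproduces all 8 coefficients; solving the [1/3] Pade equations on them gives f(δ) = (6*δ/31 + 29/36)/((δ - 1/2)*(δ**2 + δ/2 + 5/8)), whose expansion matches every shown term.
Denominator factor (δ**2 + δ/2 + 5/8): discriminant -9/4, complex-conjugate roots (-1/4) + (3/4)*i and (-1/4) - (3/4)*i; poles of order 1, moduli (1/4)*sqrt(10) and (1/4)*sqrt(10).
Denominator factor (δ - 1/2): pole of order 1 at 1/2, modulus 1/2.
The radius of convergence is the smallest modulus among the singular points: 1/2.


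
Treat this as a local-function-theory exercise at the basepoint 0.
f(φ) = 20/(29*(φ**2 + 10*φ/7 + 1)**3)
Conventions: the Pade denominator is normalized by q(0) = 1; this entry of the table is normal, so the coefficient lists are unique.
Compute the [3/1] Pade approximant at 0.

Taylor coefficients needed (expand at 0): a_0 = 20/29, a_1 = -600/203, a_2 = 9060/1421, a_3 = -82400/9947, a_4 = 348120/69629.
Write the denominator as Q(φ) = 1 + q1*φ. Requiring Q*f - P = O(φ^5) with deg P <= 3 kills the coefficients of φ^4..φ^4 in Q*f:
  φ^4: a_4 + q1*a_3 = 0, i.e. 348120/69629 + (-82400/9947)*q1 = 0.
Solving this linear system: q1 = 8703/14420.
The numerator is Q*f truncated at degree 3: P0 = a_0 = 20/29; P1 = a_1 + q1*a_0 = -53097/20909; P2 = a_2 + q1*a_1 = 672090/146363; P3 = a_3 + q1*a_2 = -4544741/1024541.

The Pade approximant has numerator coefficients [20/29, -53097/20909, 672090/146363, -4544741/1024541]; denominator coefficients [1, 8703/14420].


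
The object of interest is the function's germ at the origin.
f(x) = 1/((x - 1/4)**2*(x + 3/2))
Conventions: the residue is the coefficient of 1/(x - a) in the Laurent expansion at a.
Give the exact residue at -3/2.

The residue is 16/49.

At the order-1 pole -3/2 set g(x) = (x - (-3/2))*f(x) = (x - 1/4)**(-2).
Simple pole: residue = g(a) at a = -3/2, which is 16/49.


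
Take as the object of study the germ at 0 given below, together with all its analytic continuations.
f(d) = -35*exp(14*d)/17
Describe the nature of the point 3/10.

The point is a regular point.

There is no denominator, hence no pole anywhere.
The factor exp(14*d) is entire.
So the germ continues analytically to 3/10.


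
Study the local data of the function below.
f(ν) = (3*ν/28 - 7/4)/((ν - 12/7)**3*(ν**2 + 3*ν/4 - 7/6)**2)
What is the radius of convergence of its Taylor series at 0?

Denominator factor (ν - 12/7)^3: pole of order 3 at 12/7, modulus 12/7.
Denominator factor (ν**2 + 3*ν/4 - 7/6)^2: discriminant 251/48, real irrational roots -3/8 + (1/24)*sqrt(753) and -3/8 - (1/24)*sqrt(753); poles of order 2, moduli -3/8 + (1/24)*sqrt(753) and 3/8 + (1/24)*sqrt(753).
The radius of convergence is the smallest modulus among the singular points: -3/8 + (1/24)*sqrt(753).

The radius of convergence is -3/8 + (1/24)*sqrt(753).


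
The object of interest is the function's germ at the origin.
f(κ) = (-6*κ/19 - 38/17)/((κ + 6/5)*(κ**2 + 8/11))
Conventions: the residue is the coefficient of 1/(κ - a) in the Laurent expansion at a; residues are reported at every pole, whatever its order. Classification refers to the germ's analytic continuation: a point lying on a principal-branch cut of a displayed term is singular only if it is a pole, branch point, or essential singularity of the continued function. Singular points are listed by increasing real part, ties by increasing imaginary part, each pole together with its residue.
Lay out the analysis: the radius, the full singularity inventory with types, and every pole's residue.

Denominator factor (κ + 6/5): pole of order 1 at -6/5, modulus 6/5.
Denominator factor (κ**2 + 8/11): discriminant -32/11, complex-conjugate roots ((2/11)*sqrt(22))*i and -((2/11)*sqrt(22))*i; poles of order 1, moduli (2/11)*sqrt(22) and (2/11)*sqrt(22).
The radius of convergence is the smallest modulus among the singular points: (2/11)*sqrt(22).
At the order-1 pole -6/5 set g(κ) = (κ - (-6/5))*f(κ) = (-6*κ/19 - 38/17)/(κ**2 + 8/11).
Simple pole: residue = g(a) at a = -6/5, which is -82445/96254.
The factor κ**2 + 8/11 splits as (κ - a)(κ - a') with a = -((2/11)*sqrt(22))*i, a' = ((2/11)*sqrt(22))*i. At the order-1 pole a set g(κ) = (κ - a)*f(κ) = [(-6*κ/19 - 38/17)/(κ + 6/5)] / (κ - a').
Simple pole: residue = g(a) at a = -((2/11)*sqrt(22))*i, which is (82445/192508) - ((64665/385016)*sqrt(22))*i.
The factor κ**2 + 8/11 splits as (κ - a)(κ - a') with a = ((2/11)*sqrt(22))*i, a' = -((2/11)*sqrt(22))*i. At the order-1 pole a set g(κ) = (κ - a)*f(κ) = [(-6*κ/19 - 38/17)/(κ + 6/5)] / (κ - a').
Simple pole: residue = g(a) at a = ((2/11)*sqrt(22))*i, which is (82445/192508) + ((64665/385016)*sqrt(22))*i.
List the singular points by increasing real part (a conjugate pair: the negative imaginary part first).

Radius of convergence at 0: (2/11)*sqrt(22).
At -6/5: a pole of order 1; residue -82445/96254.
At -((2/11)*sqrt(22))*i: a pole of order 1; residue (82445/192508) - ((64665/385016)*sqrt(22))*i.
At ((2/11)*sqrt(22))*i: a pole of order 1; residue (82445/192508) + ((64665/385016)*sqrt(22))*i.


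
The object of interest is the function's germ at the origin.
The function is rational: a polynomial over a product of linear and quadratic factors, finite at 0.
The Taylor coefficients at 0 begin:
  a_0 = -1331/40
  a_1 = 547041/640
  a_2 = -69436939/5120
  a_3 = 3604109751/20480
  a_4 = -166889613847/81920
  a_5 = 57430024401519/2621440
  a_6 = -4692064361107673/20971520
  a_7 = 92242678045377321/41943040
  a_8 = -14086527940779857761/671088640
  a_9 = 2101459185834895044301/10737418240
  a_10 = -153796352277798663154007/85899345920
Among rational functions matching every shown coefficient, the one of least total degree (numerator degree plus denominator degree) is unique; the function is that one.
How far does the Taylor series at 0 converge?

No rational of total degree below 9 reproduces all 11 coefficients; solving the [2/7] Pade equations on them gives f(θ) = (-2*θ**2/5 - 13*θ/16 + 1/5)/((θ + 1)*(θ**2 - 5*θ/4 - 2/11)**3), whose expansion matches every shown term.
Denominator factor (θ + 1): pole of order 1 at -1, modulus 1.
Denominator factor (θ**2 - 5*θ/4 - 2/11)^3: discriminant 403/176, real irrational roots 5/8 + (1/88)*sqrt(4433) and 5/8 - (1/88)*sqrt(4433); poles of order 3, moduli 5/8 + (1/88)*sqrt(4433) and -5/8 + (1/88)*sqrt(4433).
The radius of convergence is the smallest modulus among the singular points: -5/8 + (1/88)*sqrt(4433).

The radius of convergence is -5/8 + (1/88)*sqrt(4433).


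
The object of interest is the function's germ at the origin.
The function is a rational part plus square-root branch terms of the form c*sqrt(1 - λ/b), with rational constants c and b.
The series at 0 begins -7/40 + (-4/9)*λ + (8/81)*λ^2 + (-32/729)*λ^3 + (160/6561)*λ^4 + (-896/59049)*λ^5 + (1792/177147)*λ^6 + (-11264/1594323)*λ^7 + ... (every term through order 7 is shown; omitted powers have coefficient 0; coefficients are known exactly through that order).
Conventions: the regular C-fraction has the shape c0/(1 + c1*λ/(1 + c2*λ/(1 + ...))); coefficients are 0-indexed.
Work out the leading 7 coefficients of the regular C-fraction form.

The regular C-fraction coefficients are [-7/40, -160/63, 58/21, 14/783, 334/783, 58/501, 494/1503].

Taylor coefficients (read off): a_0 = -7/40, a_1 = -4/9, a_2 = 8/81, a_3 = -32/729, a_4 = 160/6561, a_5 = -896/59049, a_6 = 1792/177147.
c0 = a_0 = -7/40. Peel one level at a time: if S = 1 + c*λ/S' with S'(0) = 1, then c is the λ-coefficient of S and S' = c*λ/(S - 1).
S_1 = c0/f = 1 + (-160/63)*λ + (9280/1323)*λ^2 + ...; c1 = -160/63.
S_2 = c1*λ/(S_1 - 1) = 1 + (58/21)*λ + (-4/81)*λ^2 + ...; c2 = 58/21.
S_3 = c2*λ/(S_2 - 1) = 1 + (14/783)*λ + (-4676/613089)*λ^2 + ...; c3 = 14/783.
S_4 = c3*λ/(S_3 - 1) = 1 + (334/783)*λ + (-4/81)*λ^2 + ...; c4 = 334/783.
S_5 = c4*λ/(S_4 - 1) = 1 + (58/501)*λ + (-28652/753003)*λ^2 + ...; c5 = 58/501.
S_6 = c5*λ/(S_5 - 1) = 1 + (494/1503)*λ + ...; c6 = 494/1503.


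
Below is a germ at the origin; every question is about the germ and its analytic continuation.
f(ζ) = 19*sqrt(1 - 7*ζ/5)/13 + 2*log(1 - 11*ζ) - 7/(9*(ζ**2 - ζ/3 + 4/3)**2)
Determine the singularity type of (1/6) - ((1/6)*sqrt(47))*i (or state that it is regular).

The point is a pole of order 2.

The denominator factor ζ**2 - ζ/3 + 4/3 vanishes at (1/6) - ((1/6)*sqrt(47))*i and appears to the power 2; the numerator there equals -7/9, nonzero, and no other factor vanishes.
The branch terms are analytic at this point.
Hence a pole whose order is the multiplicity, 2.


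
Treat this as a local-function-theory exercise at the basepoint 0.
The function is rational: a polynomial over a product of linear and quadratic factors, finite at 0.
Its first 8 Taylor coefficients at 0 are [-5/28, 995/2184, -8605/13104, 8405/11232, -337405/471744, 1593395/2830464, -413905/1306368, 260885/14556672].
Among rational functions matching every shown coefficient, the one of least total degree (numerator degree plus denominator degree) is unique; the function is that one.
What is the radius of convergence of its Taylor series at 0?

The radius of convergence is 1.

No rational of total degree below 3 reproduces all 8 coefficients; solving the [1/2] Pade equations on them gives f(μ) = (5*μ/39 - 5/28)/(μ**2 + 11*μ/6 + 1), whose expansion matches every shown term.
Denominator factor (μ**2 + 11*μ/6 + 1): discriminant -23/36, complex-conjugate roots (-11/12) + ((1/12)*sqrt(23))*i and (-11/12) - ((1/12)*sqrt(23))*i; poles of order 1, moduli 1 and 1.
The radius of convergence is the smallest modulus among the singular points: 1.


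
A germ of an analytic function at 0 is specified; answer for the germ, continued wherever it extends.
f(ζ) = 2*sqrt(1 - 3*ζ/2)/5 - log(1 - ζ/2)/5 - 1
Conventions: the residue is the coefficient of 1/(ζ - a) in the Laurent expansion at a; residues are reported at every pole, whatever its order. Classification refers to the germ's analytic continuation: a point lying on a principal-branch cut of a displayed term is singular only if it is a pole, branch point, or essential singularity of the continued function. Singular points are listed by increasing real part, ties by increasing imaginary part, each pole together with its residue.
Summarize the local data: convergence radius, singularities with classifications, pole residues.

Radius of convergence at 0: 2/3.
At 2/3: an algebraic (square-root) branch point.
At 2: a logarithmic branch point.

Branch term (-1/5)*log(1 - ζ/(2)): its argument vanishes at ζ = 2, a logarithmic branch point, modulus 2.
Branch term (2/5)*sqrt(1 - ζ/(2/3)): its argument vanishes at ζ = 2/3, a square-root branch point, modulus 2/3.
The radius of convergence is the smallest modulus among the singular points: 2/3.
List the singular points by increasing real part (a conjugate pair: the negative imaginary part first).


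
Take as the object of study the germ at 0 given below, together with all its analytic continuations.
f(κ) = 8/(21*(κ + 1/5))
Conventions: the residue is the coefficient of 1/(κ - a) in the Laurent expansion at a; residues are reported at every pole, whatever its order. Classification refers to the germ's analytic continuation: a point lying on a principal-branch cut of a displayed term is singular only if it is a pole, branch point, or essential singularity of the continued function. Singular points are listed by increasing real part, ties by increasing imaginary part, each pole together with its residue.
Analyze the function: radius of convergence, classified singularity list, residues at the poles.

Radius of convergence at 0: 1/5.
At -1/5: a pole of order 1; residue 8/21.

Denominator factor (κ + 1/5): pole of order 1 at -1/5, modulus 1/5.
The radius of convergence is the smallest modulus among the singular points: 1/5.
At the order-1 pole -1/5 set g(κ) = (κ - (-1/5))*f(κ) = 8/21.
Simple pole: residue = g(a) at a = -1/5, which is 8/21.


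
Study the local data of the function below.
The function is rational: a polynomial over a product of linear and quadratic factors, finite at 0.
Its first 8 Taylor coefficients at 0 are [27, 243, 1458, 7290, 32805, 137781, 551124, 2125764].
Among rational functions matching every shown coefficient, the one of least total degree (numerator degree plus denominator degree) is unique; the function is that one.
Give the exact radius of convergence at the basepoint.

The radius of convergence is 1/3.

No rational of total degree below 3 reproduces all 8 coefficients; solving the [0/3] Pade equations on them gives f(w) = -1/(w - 1/3)**3, whose expansion matches every shown term.
Denominator factor (w - 1/3)^3: pole of order 3 at 1/3, modulus 1/3.
The radius of convergence is the smallest modulus among the singular points: 1/3.


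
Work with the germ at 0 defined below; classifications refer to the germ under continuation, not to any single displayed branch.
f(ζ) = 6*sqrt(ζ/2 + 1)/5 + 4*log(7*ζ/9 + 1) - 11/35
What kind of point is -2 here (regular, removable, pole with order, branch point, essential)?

The term (6/5)*sqrt(1 - ζ/(-2)) has argument 1 - -2/(-2) = 0 at -2: a square-root (algebraic, two-sheeted) branch point; the remaining terms are analytic or single-valued there.

The point is an algebraic (square-root) branch point.


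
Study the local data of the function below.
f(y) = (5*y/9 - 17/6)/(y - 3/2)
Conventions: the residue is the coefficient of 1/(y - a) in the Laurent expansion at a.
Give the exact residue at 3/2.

The residue is -2.

At the order-1 pole 3/2 set g(y) = (y - (3/2))*f(y) = 5*y/9 - 17/6.
Simple pole: residue = g(a) at a = 3/2, which is -2.


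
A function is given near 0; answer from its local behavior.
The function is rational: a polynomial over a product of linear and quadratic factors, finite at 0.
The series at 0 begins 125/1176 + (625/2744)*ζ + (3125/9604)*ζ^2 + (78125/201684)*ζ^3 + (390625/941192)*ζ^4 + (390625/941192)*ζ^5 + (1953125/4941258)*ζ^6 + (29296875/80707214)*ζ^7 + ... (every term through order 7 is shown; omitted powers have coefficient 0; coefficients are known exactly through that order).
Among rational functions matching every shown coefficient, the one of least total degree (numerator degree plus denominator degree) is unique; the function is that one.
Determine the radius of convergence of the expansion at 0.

The radius of convergence is 7/5.

No rational of total degree below 3 reproduces all 8 coefficients; solving the [0/3] Pade equations on them gives f(ζ) = -7/(24*(ζ - 7/5)**3), whose expansion matches every shown term.
Denominator factor (ζ - 7/5)^3: pole of order 3 at 7/5, modulus 7/5.
The radius of convergence is the smallest modulus among the singular points: 7/5.


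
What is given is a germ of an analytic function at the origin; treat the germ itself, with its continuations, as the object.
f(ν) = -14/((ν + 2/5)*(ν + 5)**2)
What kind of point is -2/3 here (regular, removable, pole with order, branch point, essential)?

Denominator factors: ν + 2/5 = -4/15 at ν = -2/3; ν + 5 = 13/3 at ν = -2/3 — none vanishes.
So the germ continues analytically to -2/3.

The point is a regular point.


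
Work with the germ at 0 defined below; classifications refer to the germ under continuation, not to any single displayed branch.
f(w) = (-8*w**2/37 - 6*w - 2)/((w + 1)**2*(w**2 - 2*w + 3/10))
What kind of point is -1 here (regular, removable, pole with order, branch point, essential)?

The point is a pole of order 2.

The denominator factor w + 1 vanishes at -1 and appears to the power 2; the numerator there equals 140/37, nonzero, and no other factor vanishes.
Hence a pole whose order is the multiplicity, 2.


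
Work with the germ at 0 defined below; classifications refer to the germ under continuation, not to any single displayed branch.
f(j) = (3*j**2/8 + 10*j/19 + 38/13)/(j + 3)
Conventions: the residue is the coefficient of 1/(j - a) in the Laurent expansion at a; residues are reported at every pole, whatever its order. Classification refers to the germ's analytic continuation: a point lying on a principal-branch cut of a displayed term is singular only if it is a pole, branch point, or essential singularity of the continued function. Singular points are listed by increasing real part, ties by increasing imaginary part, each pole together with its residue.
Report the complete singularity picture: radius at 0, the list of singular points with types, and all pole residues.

Denominator factor (j + 3): pole of order 1 at -3, modulus 3.
The radius of convergence is the smallest modulus among the singular points: 3.
At the order-1 pole -3 set g(j) = (j - (-3))*f(j) = 3*j**2/8 + 10*j/19 + 38/13.
Simple pole: residue = g(a) at a = -3, which is 9325/1976.

Radius of convergence at 0: 3.
At -3: a pole of order 1; residue 9325/1976.


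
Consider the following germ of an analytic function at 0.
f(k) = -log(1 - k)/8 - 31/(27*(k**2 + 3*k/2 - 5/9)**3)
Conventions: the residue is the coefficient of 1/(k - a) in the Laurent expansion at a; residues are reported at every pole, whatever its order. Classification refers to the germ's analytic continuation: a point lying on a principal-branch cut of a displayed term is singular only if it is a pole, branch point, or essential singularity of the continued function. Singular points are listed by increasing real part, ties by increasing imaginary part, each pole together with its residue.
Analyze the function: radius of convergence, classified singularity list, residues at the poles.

Radius of convergence at 0: -3/4 + (1/12)*sqrt(161).
At -3/4 - (1/12)*sqrt(161): a pole of order 3; residue (53568/4173281)*sqrt(161).
At -3/4 + (1/12)*sqrt(161): a pole of order 3; residue -(53568/4173281)*sqrt(161).
At 1: a logarithmic branch point.

Denominator factor (k**2 + 3*k/2 - 5/9)^3: discriminant 161/36, real irrational roots -3/4 + (1/12)*sqrt(161) and -3/4 - (1/12)*sqrt(161); poles of order 3, moduli -3/4 + (1/12)*sqrt(161) and 3/4 + (1/12)*sqrt(161).
Branch term (-1/8)*log(1 - k/(1)): its argument vanishes at k = 1, a logarithmic branch point, modulus 1.
The radius of convergence is the smallest modulus among the singular points: -3/4 + (1/12)*sqrt(161).
The branch term is analytic at -3/4 - (1/12)*sqrt(161) and contributes nothing to the residue; only the rational part matters.
The factor k**2 + 3*k/2 - 5/9 splits as (k - a)(k - a') with a = -3/4 - (1/12)*sqrt(161), a' = -3/4 + (1/12)*sqrt(161). At the order-3 pole a set g(k) = (k - a)^3*(rational part) = [-31/27] / (k - a')^3.
Order-3 pole: residue = g''(a)/2; g''(-3/4 - (1/12)*sqrt(161)) = (107136/4173281)*sqrt(161), so the residue is (53568/4173281)*sqrt(161).
The branch term is analytic at -3/4 + (1/12)*sqrt(161) and contributes nothing to the residue; only the rational part matters.
The factor k**2 + 3*k/2 - 5/9 splits as (k - a)(k - a') with a = -3/4 + (1/12)*sqrt(161), a' = -3/4 - (1/12)*sqrt(161). At the order-3 pole a set g(k) = (k - a)^3*(rational part) = [-31/27] / (k - a')^3.
Order-3 pole: residue = g''(a)/2; g''(-3/4 + (1/12)*sqrt(161)) = -(107136/4173281)*sqrt(161), so the residue is -(53568/4173281)*sqrt(161).
List the singular points by increasing real part (a conjugate pair: the negative imaginary part first).


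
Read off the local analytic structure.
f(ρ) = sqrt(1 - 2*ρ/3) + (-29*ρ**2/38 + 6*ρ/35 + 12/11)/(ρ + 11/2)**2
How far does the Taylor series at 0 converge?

Denominator factor (ρ + 11/2)^2: pole of order 2 at -11/2, modulus 11/2.
Branch term (1)*sqrt(1 - ρ/(3/2)): its argument vanishes at ρ = 3/2, a square-root branch point, modulus 3/2.
The radius of convergence is the smallest modulus among the singular points: 3/2.

The radius of convergence is 3/2.


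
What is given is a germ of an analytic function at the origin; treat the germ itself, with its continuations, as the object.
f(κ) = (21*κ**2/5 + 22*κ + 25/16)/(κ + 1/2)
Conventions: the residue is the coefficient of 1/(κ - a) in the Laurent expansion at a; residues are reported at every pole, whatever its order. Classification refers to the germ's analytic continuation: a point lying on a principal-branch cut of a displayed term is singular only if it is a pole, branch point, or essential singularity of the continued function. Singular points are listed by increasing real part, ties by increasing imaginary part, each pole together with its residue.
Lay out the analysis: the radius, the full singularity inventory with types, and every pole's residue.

Denominator factor (κ + 1/2): pole of order 1 at -1/2, modulus 1/2.
The radius of convergence is the smallest modulus among the singular points: 1/2.
At the order-1 pole -1/2 set g(κ) = (κ - (-1/2))*f(κ) = 21*κ**2/5 + 22*κ + 25/16.
Simple pole: residue = g(a) at a = -1/2, which is -671/80.

Radius of convergence at 0: 1/2.
At -1/2: a pole of order 1; residue -671/80.


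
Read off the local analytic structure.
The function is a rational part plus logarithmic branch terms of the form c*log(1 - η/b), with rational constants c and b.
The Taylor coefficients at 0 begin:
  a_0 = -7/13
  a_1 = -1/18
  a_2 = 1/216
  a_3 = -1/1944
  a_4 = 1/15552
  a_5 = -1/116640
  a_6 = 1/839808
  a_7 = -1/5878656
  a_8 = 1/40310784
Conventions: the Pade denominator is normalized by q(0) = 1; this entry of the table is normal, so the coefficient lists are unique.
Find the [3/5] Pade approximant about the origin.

Taylor coefficients needed (read off): a_0 = -7/13, a_1 = -1/18, a_2 = 1/216, a_3 = -1/1944, a_4 = 1/15552, a_5 = -1/116640, a_6 = 1/839808, a_7 = -1/5878656, a_8 = 1/40310784.
Write the denominator as Q(η) = 1 + q1*η + q2*η^2 + q3*η^3 + q4*η^4 + q5*η^5. Requiring Q*f - P = O(η^9) with deg P <= 3 kills the coefficients of η^4..η^8 in Q*f:
  η^4: a_4 + q1*a_3 + q2*a_2 + q3*a_1 + q4*a_0 = 0, i.e. 1/15552 + (-1/1944)*q1 + (1/216)*q2 + (-1/18)*q3 + (-7/13)*q4 = 0.
  η^5: a_5 + q1*a_4 + q2*a_3 + q3*a_2 + q4*a_1 + q5*a_0 = 0, i.e. -1/116640 + (1/15552)*q1 + (-1/1944)*q2 + (1/216)*q3 + (-1/18)*q4 + (-7/13)*q5 = 0.
  η^6: a_6 + q1*a_5 + q2*a_4 + q3*a_3 + q4*a_2 + q5*a_1 = 0, i.e. 1/839808 + (-1/116640)*q1 + (1/15552)*q2 + (-1/1944)*q3 + (1/216)*q4 + (-1/18)*q5 = 0.
  η^7: a_7 + q1*a_6 + q2*a_5 + q3*a_4 + q4*a_3 + q5*a_2 = 0, i.e. -1/5878656 + (1/839808)*q1 + (-1/116640)*q2 + (1/15552)*q3 + (-1/1944)*q4 + (1/216)*q5 = 0.
  η^8: a_8 + q1*a_7 + q2*a_6 + q3*a_5 + q4*a_4 + q5*a_3 = 0, i.e. 1/40310784 + (-1/5878656)*q1 + (1/839808)*q2 + (-1/116640)*q3 + (1/15552)*q4 + (-1/1944)*q5 = 0.
Solving this linear system: q1 = 158737/522664, q2 = 1202231/43903776, q3 = 1028551/1580535936, q4 = -3835/1580535936, q5 = 5863/189664312320.
The numerator is Q*f truncated at degree 3: P0 = a_0 = -7/13; P1 = a_1 + q1*a_0 = -13397747/61151688; P2 = a_2 + q1*a_1 + q2*a_0 = -19804249/733820256; P3 = a_3 + q1*a_2 + q2*a_1 + q3*a_0 = -181234409/184922704512.

The Pade approximant has numerator coefficients [-7/13, -13397747/61151688, -19804249/733820256, -181234409/184922704512]; denominator coefficients [1, 158737/522664, 1202231/43903776, 1028551/1580535936, -3835/1580535936, 5863/189664312320].


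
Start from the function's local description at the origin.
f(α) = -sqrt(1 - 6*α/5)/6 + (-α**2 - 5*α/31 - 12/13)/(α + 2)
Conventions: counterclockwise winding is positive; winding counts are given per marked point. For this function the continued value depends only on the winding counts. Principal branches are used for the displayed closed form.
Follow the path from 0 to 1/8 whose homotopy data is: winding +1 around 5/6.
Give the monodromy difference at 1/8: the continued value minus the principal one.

The rational part is single-valued and drops out of the difference; each branch term changes only by its own monodromy.
(-1/6)*sqrt(1 - α/(5/6)): winding +1 is odd, the square root flips sign, contributing -2*(-1/6)*sqrt(1 - (1/8)/(5/6)) = -2*(-1/6)*sqrt(17/20) = (1/30)*sqrt(85).
Summing the contributions at α = 1/8 gives (1/30)*sqrt(85).

Continued minus principal equals (1/30)*sqrt(85).


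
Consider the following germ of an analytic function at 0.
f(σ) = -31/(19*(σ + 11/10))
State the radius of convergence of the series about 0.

Denominator factor (σ + 11/10): pole of order 1 at -11/10, modulus 11/10.
The radius of convergence is the smallest modulus among the singular points: 11/10.

The radius of convergence is 11/10.


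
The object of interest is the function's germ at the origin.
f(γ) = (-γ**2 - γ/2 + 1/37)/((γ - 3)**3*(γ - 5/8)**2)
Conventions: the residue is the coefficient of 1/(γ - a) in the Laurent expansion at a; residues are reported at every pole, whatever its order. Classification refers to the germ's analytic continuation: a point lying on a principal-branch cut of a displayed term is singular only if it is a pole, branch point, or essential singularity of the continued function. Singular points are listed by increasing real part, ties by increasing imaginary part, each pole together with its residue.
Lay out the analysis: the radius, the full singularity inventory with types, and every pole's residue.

Denominator factor (γ - 5/8)^2: pole of order 2 at 5/8, modulus 5/8.
Denominator factor (γ - 3)^3: pole of order 3 at 3, modulus 3.
The radius of convergence is the smallest modulus among the singular points: 5/8.
At the order-2 pole 5/8 set g(γ) = (γ - (5/8))^2*f(γ) = (-γ**2 - γ/2 + 1/37)/(γ - 3)**3.
Order-2 pole: residue = g'(a); g'(5/8) = 937280/4821877, so the residue is 937280/4821877.
At the order-3 pole 3 set g(γ) = (γ - (3))^3*f(γ) = (-γ**2 - γ/2 + 1/37)/(γ - 5/8)**2.
Order-3 pole: residue = g''(a)/2; g''(3) = -1874560/4821877, so the residue is -937280/4821877.
List the singular points by increasing real part (a conjugate pair: the negative imaginary part first).

Radius of convergence at 0: 5/8.
At 5/8: a pole of order 2; residue 937280/4821877.
At 3: a pole of order 3; residue -937280/4821877.


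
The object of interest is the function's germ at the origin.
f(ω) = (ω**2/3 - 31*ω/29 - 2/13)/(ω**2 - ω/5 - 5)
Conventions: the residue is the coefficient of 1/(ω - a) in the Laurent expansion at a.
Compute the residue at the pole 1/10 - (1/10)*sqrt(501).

The residue is -218/435 - (39941/2833155)*sqrt(501).

The factor ω**2 - ω/5 - 5 splits as (ω - a)(ω - a') with a = 1/10 - (1/10)*sqrt(501), a' = 1/10 + (1/10)*sqrt(501). At the order-1 pole a set g(ω) = (ω - a)*f(ω) = [ω**2/3 - 31*ω/29 - 2/13] / (ω - a').
Simple pole: residue = g(a) at a = 1/10 - (1/10)*sqrt(501), which is -218/435 - (39941/2833155)*sqrt(501).


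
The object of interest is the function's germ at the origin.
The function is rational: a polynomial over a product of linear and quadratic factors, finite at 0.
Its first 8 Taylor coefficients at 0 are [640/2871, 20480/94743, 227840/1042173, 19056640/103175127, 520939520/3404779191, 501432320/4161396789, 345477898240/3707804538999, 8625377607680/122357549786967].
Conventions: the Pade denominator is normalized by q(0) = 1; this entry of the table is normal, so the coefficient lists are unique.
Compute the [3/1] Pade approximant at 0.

The Pade approximant has numerator coefficients [640/2871, 168320/5342931, 1902080/48086379, 17920/4974453]; denominator coefficients [1, -50873/61413].

Taylor coefficients needed (read off): a_0 = 640/2871, a_1 = 20480/94743, a_2 = 227840/1042173, a_3 = 19056640/103175127, a_4 = 520939520/3404779191.
Write the denominator as Q(k) = 1 + q1*k. Requiring Q*f - P = O(k^5) with deg P <= 3 kills the coefficients of k^4..k^4 in Q*f:
  k^4: a_4 + q1*a_3 = 0, i.e. 520939520/3404779191 + (19056640/103175127)*q1 = 0.
Solving this linear system: q1 = -50873/61413.
The numerator is Q*f truncated at degree 3: P0 = a_0 = 640/2871; P1 = a_1 + q1*a_0 = 168320/5342931; P2 = a_2 + q1*a_1 = 1902080/48086379; P3 = a_3 + q1*a_2 = 17920/4974453.


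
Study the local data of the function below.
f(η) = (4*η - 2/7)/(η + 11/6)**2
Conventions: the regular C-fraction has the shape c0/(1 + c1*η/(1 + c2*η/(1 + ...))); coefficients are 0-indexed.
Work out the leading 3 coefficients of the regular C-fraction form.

Taylor coefficients (expand at 0): a_0 = -72/847, a_1 = 11952/9317, a_2 = -140832/102487.
c0 = a_0 = -72/847. Peel one level at a time: if S = 1 + c*η/S' with S'(0) = 1, then c is the η-coefficient of S and S' = c*η/(S - 1).
S_1 = c0/f = 1 + (166/11)*η + (25600/121)*η^2 + ...; c1 = 166/11.
S_2 = c1*η/(S_1 - 1) = 1 + (-12800/913)*η + ...; c2 = -12800/913.

The regular C-fraction coefficients are [-72/847, 166/11, -12800/913].


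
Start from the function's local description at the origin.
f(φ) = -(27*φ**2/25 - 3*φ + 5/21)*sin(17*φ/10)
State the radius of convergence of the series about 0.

The radius of convergence is infinite.

The factor -sin(17*φ/10) is entire and contributes no finite singular point.
The polynomial part has no poles.
No finite singular points: the Taylor series at 0 converges everywhere.


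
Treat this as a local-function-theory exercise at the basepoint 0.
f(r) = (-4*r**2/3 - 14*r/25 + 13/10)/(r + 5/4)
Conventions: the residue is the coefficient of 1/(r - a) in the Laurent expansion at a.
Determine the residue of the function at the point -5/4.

The residue is -1/12.

At the order-1 pole -5/4 set g(r) = (r - (-5/4))*f(r) = -4*r**2/3 - 14*r/25 + 13/10.
Simple pole: residue = g(a) at a = -5/4, which is -1/12.


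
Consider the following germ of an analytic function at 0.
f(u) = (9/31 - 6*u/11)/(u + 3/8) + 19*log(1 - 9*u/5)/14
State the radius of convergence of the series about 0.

Denominator factor (u + 3/8): pole of order 1 at -3/8, modulus 3/8.
Branch term (19/14)*log(1 - u/(5/9)): its argument vanishes at u = 5/9, a logarithmic branch point, modulus 5/9.
The radius of convergence is the smallest modulus among the singular points: 3/8.

The radius of convergence is 3/8.


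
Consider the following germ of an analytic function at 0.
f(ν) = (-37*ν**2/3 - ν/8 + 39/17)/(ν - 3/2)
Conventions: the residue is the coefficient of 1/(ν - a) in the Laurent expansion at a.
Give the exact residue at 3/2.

At the order-1 pole 3/2 set g(ν) = (ν - (3/2))*f(ν) = -37*ν**2/3 - ν/8 + 39/17.
Simple pole: residue = g(a) at a = 3/2, which is -6975/272.

The residue is -6975/272.


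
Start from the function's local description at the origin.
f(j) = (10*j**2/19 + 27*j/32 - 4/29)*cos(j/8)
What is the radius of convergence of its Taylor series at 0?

The radius of convergence is infinite.

The factor cos(j/8) is entire and contributes no finite singular point.
The polynomial part has no poles.
No finite singular points: the Taylor series at 0 converges everywhere.


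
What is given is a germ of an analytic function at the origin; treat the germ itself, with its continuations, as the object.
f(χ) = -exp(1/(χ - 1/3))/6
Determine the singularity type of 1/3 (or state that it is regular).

The exponent 1/(χ - (1/3)) has a pole at 1/3, so exp(1/(χ - (1/3))) takes every nonzero value near it: an essential singularity (not a pole of any order).

The point is an essential singularity.


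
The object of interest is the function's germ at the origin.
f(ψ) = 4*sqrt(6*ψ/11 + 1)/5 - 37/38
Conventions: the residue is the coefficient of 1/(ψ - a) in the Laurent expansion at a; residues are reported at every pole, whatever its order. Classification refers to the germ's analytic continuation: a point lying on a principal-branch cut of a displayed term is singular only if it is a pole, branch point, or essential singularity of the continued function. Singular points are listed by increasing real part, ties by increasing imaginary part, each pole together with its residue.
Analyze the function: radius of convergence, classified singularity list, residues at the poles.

Branch term (4/5)*sqrt(1 - ψ/(-11/6)): its argument vanishes at ψ = -11/6, a square-root branch point, modulus 11/6.
The radius of convergence is the smallest modulus among the singular points: 11/6.

Radius of convergence at 0: 11/6.
At -11/6: an algebraic (square-root) branch point.


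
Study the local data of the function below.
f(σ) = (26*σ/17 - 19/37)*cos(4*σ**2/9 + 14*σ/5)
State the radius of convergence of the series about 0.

The radius of convergence is infinite.

The factor cos(4*σ**2/9 + 14*σ/5) is entire and contributes no finite singular point.
The polynomial part has no poles.
No finite singular points: the Taylor series at 0 converges everywhere.


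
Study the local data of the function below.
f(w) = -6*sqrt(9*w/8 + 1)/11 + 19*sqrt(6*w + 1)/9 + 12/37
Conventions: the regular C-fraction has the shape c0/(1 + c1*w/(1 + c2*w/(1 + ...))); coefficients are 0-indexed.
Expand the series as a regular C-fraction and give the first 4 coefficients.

Taylor coefficients (expand at 0): a_0 = 6923/3663, a_1 = 1591/264, a_2 = -26509/2816, a_3 = 1281909/45056.
c0 = a_0 = 6923/3663. Peel one level at a time: if S = 1 + c*w/S' with S'(0) = 1, then c is the w-coefficient of S and S' = c*w/(S - 1).
S_1 = c0/f = 1 + (-4107/1288)*w + (4322428245/285338368)*w^2 + ...; c1 = -4107/1288.
S_2 = c1*w/(S_1 - 1) = 1 + (38940795/8196832)*w + (-5912559585/2592031744)*w^2 + ...; c2 = 38940795/8196832.
S_3 = c2*w/(S_2 - 1) = 1 + (21153824293/44056750112)*w + ...; c3 = 21153824293/44056750112.

The regular C-fraction coefficients are [6923/3663, -4107/1288, 38940795/8196832, 21153824293/44056750112].
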